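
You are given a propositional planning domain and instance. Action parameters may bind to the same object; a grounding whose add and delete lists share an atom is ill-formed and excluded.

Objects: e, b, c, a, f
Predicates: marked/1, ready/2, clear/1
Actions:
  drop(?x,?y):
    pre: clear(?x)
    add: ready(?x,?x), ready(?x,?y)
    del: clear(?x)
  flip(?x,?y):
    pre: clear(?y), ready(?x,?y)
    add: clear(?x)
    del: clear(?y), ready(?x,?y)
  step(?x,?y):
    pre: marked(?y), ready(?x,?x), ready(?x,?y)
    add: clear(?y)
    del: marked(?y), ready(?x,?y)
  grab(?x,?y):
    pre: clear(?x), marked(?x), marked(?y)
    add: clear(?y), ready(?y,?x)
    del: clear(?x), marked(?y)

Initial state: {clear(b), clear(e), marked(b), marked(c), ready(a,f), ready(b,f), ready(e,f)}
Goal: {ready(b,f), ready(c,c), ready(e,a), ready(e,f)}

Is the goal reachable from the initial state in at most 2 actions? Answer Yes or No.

1. drop(e,a)  →  {clear(b), marked(b), marked(c), ready(a,f), ready(b,f), ready(e,a), ready(e,e), ready(e,f)}
2. grab(b,c)  →  {clear(c), marked(b), ready(a,f), ready(b,f), ready(c,b), ready(e,a), ready(e,e), ready(e,f)}
3. drop(c,e)  →  {marked(b), ready(a,f), ready(b,f), ready(c,b), ready(c,c), ready(c,e), ready(e,a), ready(e,e), ready(e,f)}
optimal plan length = 3; 3 > 2

No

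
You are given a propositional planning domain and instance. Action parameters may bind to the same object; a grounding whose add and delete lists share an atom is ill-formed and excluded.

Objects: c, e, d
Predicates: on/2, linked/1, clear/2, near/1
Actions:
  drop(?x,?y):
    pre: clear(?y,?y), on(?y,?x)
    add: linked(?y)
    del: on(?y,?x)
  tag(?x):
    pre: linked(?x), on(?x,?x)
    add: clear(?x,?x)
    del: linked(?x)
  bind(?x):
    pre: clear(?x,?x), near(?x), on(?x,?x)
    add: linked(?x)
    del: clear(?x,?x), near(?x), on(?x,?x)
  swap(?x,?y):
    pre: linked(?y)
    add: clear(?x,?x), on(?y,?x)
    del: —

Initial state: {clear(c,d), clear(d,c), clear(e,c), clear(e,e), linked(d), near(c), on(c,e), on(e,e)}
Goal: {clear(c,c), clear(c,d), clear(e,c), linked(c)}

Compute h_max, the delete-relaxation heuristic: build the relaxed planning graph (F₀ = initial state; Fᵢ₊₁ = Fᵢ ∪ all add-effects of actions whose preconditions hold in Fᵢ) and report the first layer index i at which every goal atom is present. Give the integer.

2

F0 = init (8 atoms)
F1 = F0 ∪ {clear(c,c), clear(d,d), linked(e), on(d,c), on(d,d), on(d,e)}  (14 atoms)
F2 = F1 ∪ {linked(c), on(e,c), on(e,d)}  (17 atoms)
goal ⊆ F2  ⇒  h_max = 2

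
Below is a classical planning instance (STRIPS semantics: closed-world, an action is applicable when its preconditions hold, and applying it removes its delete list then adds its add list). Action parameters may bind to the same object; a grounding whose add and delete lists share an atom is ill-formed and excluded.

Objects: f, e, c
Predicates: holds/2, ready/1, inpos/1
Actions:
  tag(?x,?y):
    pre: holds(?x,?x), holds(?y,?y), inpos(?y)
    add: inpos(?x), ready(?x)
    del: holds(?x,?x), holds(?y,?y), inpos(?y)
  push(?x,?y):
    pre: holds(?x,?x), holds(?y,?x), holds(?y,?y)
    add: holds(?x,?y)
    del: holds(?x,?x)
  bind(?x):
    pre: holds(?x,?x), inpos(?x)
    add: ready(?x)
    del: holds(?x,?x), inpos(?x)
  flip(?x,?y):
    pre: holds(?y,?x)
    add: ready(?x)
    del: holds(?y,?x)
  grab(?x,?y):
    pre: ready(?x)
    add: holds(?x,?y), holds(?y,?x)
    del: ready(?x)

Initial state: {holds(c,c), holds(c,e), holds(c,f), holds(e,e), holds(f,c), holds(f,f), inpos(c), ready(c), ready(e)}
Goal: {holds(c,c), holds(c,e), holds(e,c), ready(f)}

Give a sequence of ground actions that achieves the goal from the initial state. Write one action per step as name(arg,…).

1. push(e,c)  →  {holds(c,c), holds(c,e), holds(c,f), holds(e,c), holds(f,c), holds(f,f), inpos(c), ready(c), ready(e)}
2. flip(f,f)  →  {holds(c,c), holds(c,e), holds(c,f), holds(e,c), holds(f,c), inpos(c), ready(c), ready(e), ready(f)}

push(e,c); flip(f,f)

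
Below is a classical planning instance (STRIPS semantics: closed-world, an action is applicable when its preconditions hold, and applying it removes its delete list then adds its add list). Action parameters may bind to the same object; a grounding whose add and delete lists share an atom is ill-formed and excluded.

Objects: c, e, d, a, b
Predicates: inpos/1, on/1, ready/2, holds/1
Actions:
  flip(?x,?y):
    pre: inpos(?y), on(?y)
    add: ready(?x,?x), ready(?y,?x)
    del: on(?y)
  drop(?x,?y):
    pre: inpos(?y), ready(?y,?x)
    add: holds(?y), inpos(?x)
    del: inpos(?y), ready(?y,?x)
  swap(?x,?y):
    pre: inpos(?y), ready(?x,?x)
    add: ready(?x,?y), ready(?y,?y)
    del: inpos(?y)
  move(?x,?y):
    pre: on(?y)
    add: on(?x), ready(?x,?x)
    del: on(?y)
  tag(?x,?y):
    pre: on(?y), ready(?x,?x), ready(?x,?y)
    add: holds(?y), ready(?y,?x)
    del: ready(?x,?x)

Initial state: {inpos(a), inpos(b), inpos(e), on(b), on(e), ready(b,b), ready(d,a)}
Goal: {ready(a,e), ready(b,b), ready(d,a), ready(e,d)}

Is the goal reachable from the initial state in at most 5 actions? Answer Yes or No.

Yes

1. flip(d,e)  →  {inpos(a), inpos(b), inpos(e), on(b), ready(b,b), ready(d,a), ready(d,d), ready(e,d)}
2. flip(a,b)  →  {inpos(a), inpos(b), inpos(e), ready(a,a), ready(b,a), ready(b,b), ready(d,a), ready(d,d), ready(e,d)}
3. swap(a,e)  →  {inpos(a), inpos(b), ready(a,a), ready(a,e), ready(b,a), ready(b,b), ready(d,a), ready(d,d), ready(e,d), ready(e,e)}
optimal plan length = 3; 3 ≤ 5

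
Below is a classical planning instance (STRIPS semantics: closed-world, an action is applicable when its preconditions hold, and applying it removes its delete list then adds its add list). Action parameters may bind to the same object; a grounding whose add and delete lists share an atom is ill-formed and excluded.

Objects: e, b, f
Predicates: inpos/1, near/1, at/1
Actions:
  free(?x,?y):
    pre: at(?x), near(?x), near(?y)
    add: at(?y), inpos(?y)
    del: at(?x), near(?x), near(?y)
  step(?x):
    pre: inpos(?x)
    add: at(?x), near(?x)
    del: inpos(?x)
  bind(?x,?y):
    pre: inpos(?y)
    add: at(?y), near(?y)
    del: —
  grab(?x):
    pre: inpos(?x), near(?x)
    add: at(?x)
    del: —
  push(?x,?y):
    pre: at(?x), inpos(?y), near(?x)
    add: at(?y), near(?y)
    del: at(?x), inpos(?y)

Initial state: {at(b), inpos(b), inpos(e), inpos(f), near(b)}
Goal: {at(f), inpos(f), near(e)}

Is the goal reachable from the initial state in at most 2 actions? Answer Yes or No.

1. step(e)  →  {at(b), at(e), inpos(b), inpos(f), near(b), near(e)}
2. bind(e,f)  →  {at(b), at(e), at(f), inpos(b), inpos(f), near(b), near(e), near(f)}
optimal plan length = 2; 2 ≤ 2

Yes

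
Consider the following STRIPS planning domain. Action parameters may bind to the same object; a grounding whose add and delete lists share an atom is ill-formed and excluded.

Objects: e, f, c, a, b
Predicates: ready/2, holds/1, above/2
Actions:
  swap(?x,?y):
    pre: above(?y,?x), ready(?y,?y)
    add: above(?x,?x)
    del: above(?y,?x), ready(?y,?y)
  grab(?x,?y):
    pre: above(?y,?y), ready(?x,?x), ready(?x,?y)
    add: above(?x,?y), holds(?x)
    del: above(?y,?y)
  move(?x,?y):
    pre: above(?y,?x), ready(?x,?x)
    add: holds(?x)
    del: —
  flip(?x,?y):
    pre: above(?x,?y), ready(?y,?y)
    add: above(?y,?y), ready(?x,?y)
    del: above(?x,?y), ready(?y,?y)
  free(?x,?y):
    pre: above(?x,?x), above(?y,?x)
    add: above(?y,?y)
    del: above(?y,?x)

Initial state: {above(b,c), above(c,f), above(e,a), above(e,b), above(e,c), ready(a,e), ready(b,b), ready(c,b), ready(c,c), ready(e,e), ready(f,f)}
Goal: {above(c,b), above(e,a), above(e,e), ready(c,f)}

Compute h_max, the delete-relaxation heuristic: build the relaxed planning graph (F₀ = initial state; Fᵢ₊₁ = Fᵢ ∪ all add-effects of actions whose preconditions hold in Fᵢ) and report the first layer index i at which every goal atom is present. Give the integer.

F0 = init (11 atoms)
F1 = F0 ∪ {above(a,a), above(b,b), above(c,c), above(f,f), holds(b), holds(c), holds(f), ready(b,c), ready(c,f), ready(e,b), ready(e,c)}  (22 atoms)
F2 = F1 ∪ {above(c,b), above(e,e), holds(e)}  (25 atoms)
goal ⊆ F2  ⇒  h_max = 2

2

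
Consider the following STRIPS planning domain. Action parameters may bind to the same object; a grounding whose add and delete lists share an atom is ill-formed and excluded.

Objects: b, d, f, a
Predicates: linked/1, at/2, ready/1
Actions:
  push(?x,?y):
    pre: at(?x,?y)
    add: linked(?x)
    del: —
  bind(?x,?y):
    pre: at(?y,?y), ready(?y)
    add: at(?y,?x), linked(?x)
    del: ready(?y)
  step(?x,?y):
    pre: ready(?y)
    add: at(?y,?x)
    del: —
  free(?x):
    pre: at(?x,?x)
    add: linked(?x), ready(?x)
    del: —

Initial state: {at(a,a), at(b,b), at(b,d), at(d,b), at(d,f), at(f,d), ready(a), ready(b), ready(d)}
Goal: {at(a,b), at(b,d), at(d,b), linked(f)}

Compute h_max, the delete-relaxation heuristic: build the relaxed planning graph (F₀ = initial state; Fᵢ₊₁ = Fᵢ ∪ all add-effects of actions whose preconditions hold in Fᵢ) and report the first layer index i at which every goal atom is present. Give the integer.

F0 = init (9 atoms)
F1 = F0 ∪ {at(a,b), at(a,d), at(a,f), at(b,a), at(b,f), at(d,a), at(d,d), linked(a), linked(b), linked(d), linked(f)}  (20 atoms)
goal ⊆ F1  ⇒  h_max = 1

1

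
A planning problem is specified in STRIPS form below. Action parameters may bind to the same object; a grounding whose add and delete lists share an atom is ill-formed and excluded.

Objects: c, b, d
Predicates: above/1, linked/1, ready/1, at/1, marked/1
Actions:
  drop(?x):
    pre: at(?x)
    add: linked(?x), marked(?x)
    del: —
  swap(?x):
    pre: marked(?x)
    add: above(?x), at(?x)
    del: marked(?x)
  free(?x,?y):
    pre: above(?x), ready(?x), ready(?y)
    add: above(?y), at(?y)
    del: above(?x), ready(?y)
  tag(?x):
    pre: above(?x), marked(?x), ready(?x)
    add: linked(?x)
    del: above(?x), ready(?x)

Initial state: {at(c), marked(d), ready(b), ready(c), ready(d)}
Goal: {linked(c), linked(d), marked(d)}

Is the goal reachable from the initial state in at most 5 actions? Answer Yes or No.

Yes

1. drop(c)  →  {at(c), linked(c), marked(c), marked(d), ready(b), ready(c), ready(d)}
2. swap(d)  →  {above(d), at(c), at(d), linked(c), marked(c), ready(b), ready(c), ready(d)}
3. drop(d)  →  {above(d), at(c), at(d), linked(c), linked(d), marked(c), marked(d), ready(b), ready(c), ready(d)}
optimal plan length = 3; 3 ≤ 5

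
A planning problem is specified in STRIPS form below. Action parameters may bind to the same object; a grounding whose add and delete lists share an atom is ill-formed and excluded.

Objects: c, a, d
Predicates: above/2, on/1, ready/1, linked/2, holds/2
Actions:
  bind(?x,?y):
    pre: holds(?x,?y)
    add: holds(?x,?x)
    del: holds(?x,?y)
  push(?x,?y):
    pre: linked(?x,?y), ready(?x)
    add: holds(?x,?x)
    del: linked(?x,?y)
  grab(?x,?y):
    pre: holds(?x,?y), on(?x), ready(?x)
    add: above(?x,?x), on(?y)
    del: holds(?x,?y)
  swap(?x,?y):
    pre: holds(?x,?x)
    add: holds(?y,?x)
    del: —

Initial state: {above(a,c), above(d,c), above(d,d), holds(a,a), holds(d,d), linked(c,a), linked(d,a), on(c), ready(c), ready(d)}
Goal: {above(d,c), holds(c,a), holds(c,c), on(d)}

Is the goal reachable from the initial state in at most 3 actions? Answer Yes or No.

No

1. push(c,a)  →  {above(a,c), above(d,c), above(d,d), holds(a,a), holds(c,c), holds(d,d), linked(d,a), on(c), ready(c), ready(d)}
2. swap(a,c)  →  {above(a,c), above(d,c), above(d,d), holds(a,a), holds(c,a), holds(c,c), holds(d,d), linked(d,a), on(c), ready(c), ready(d)}
3. swap(d,c)  →  {above(a,c), above(d,c), above(d,d), holds(a,a), holds(c,a), holds(c,c), holds(c,d), holds(d,d), linked(d,a), on(c), ready(c), ready(d)}
4. grab(c,d)  →  {above(a,c), above(c,c), above(d,c), above(d,d), holds(a,a), holds(c,a), holds(c,c), holds(d,d), linked(d,a), on(c), on(d), ready(c), ready(d)}
optimal plan length = 4; 4 > 3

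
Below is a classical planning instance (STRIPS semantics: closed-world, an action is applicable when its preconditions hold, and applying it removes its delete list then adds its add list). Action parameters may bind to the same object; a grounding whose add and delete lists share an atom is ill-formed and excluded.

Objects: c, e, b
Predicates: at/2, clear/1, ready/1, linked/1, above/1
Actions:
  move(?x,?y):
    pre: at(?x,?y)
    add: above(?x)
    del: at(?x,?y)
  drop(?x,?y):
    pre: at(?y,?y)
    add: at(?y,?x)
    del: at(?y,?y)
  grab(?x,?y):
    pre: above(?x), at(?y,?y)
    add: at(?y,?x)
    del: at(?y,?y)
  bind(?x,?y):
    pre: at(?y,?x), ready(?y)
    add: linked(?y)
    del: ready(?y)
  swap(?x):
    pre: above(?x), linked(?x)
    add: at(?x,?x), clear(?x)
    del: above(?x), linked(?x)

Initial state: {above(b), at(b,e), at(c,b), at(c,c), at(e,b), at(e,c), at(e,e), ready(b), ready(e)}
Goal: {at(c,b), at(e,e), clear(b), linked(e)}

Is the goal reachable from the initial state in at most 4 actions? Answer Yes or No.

Yes

1. bind(c,e)  →  {above(b), at(b,e), at(c,b), at(c,c), at(e,b), at(e,c), at(e,e), linked(e), ready(b)}
2. bind(e,b)  →  {above(b), at(b,e), at(c,b), at(c,c), at(e,b), at(e,c), at(e,e), linked(b), linked(e)}
3. swap(b)  →  {at(b,b), at(b,e), at(c,b), at(c,c), at(e,b), at(e,c), at(e,e), clear(b), linked(e)}
optimal plan length = 3; 3 ≤ 4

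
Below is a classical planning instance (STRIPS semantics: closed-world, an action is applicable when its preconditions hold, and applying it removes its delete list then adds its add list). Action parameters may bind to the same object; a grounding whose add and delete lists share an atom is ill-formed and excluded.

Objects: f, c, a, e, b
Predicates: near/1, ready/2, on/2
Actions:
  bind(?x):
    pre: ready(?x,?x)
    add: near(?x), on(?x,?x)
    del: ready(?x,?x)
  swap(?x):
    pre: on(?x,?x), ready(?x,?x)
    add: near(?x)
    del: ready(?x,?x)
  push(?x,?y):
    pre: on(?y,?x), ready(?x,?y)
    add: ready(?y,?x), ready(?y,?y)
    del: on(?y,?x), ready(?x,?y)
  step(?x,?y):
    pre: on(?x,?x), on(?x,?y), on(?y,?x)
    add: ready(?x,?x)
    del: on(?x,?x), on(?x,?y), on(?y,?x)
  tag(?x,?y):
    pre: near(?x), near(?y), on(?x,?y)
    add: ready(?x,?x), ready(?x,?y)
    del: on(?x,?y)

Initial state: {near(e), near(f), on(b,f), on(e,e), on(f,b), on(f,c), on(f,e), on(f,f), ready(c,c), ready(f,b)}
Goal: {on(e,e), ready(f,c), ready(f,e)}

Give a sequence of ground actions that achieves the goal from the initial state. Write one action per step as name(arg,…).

1. bind(c)  →  {near(c), near(e), near(f), on(b,f), on(c,c), on(e,e), on(f,b), on(f,c), on(f,e), on(f,f), ready(f,b)}
2. tag(f,c)  →  {near(c), near(e), near(f), on(b,f), on(c,c), on(e,e), on(f,b), on(f,e), on(f,f), ready(f,b), ready(f,c), ready(f,f)}
3. tag(f,e)  →  {near(c), near(e), near(f), on(b,f), on(c,c), on(e,e), on(f,b), on(f,f), ready(f,b), ready(f,c), ready(f,e), ready(f,f)}

bind(c); tag(f,c); tag(f,e)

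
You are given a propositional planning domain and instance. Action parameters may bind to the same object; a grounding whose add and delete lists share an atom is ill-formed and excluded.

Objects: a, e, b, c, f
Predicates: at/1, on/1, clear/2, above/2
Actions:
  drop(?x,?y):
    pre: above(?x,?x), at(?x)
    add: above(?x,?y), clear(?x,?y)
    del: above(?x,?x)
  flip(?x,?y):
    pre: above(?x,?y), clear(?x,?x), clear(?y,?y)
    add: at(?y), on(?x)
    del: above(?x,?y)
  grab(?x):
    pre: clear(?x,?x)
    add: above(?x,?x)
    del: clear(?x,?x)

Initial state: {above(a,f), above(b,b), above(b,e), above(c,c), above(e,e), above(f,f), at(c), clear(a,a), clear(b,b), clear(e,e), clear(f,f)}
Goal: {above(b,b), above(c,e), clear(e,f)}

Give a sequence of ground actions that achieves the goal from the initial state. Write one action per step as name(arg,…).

drop(c,e); flip(b,e); drop(e,f)

1. drop(c,e)  →  {above(a,f), above(b,b), above(b,e), above(c,e), above(e,e), above(f,f), at(c), clear(a,a), clear(b,b), clear(c,e), clear(e,e), clear(f,f)}
2. flip(b,e)  →  {above(a,f), above(b,b), above(c,e), above(e,e), above(f,f), at(c), at(e), clear(a,a), clear(b,b), clear(c,e), clear(e,e), clear(f,f), on(b)}
3. drop(e,f)  →  {above(a,f), above(b,b), above(c,e), above(e,f), above(f,f), at(c), at(e), clear(a,a), clear(b,b), clear(c,e), clear(e,e), clear(e,f), clear(f,f), on(b)}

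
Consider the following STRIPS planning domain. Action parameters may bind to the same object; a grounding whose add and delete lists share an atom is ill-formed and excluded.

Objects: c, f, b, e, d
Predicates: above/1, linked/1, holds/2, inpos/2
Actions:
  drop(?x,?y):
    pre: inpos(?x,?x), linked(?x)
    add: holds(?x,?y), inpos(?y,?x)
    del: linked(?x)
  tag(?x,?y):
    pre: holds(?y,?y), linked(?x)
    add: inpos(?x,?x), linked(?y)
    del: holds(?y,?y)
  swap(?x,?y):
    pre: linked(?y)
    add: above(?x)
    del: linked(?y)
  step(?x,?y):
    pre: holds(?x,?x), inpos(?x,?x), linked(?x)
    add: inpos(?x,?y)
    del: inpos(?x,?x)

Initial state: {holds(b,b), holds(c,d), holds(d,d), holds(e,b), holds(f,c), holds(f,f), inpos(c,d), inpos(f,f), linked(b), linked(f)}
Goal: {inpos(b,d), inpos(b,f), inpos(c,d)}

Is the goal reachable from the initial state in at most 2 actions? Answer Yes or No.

No

1. drop(f,b)  →  {holds(b,b), holds(c,d), holds(d,d), holds(e,b), holds(f,b), holds(f,c), holds(f,f), inpos(b,f), inpos(c,d), inpos(f,f), linked(b)}
2. tag(b,f)  →  {holds(b,b), holds(c,d), holds(d,d), holds(e,b), holds(f,b), holds(f,c), inpos(b,b), inpos(b,f), inpos(c,d), inpos(f,f), linked(b), linked(f)}
3. step(b,d)  →  {holds(b,b), holds(c,d), holds(d,d), holds(e,b), holds(f,b), holds(f,c), inpos(b,d), inpos(b,f), inpos(c,d), inpos(f,f), linked(b), linked(f)}
optimal plan length = 3; 3 > 2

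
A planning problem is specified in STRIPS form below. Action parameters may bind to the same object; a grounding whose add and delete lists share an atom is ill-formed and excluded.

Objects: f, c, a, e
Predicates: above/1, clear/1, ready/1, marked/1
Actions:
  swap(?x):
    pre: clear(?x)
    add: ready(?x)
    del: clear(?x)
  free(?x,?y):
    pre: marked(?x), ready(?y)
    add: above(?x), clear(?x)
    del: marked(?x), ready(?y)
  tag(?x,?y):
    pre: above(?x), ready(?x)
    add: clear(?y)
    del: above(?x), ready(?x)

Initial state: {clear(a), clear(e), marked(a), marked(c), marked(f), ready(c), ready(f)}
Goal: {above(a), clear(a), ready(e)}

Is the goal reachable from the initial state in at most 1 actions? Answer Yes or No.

No

1. swap(e)  →  {clear(a), marked(a), marked(c), marked(f), ready(c), ready(e), ready(f)}
2. free(a,f)  →  {above(a), clear(a), marked(c), marked(f), ready(c), ready(e)}
optimal plan length = 2; 2 > 1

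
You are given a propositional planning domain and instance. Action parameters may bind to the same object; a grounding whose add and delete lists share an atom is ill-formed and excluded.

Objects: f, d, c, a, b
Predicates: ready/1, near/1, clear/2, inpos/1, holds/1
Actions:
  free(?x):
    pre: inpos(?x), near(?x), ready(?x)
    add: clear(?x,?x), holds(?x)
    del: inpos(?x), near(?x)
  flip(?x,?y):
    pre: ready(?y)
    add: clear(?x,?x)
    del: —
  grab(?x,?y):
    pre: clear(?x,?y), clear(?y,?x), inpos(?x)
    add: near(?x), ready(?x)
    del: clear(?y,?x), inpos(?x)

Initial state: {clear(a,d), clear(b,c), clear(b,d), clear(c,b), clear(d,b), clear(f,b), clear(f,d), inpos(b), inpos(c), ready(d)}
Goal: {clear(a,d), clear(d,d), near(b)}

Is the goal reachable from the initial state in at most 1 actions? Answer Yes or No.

No

1. flip(d,d)  →  {clear(a,d), clear(b,c), clear(b,d), clear(c,b), clear(d,b), clear(d,d), clear(f,b), clear(f,d), inpos(b), inpos(c), ready(d)}
2. grab(b,d)  →  {clear(a,d), clear(b,c), clear(b,d), clear(c,b), clear(d,d), clear(f,b), clear(f,d), inpos(c), near(b), ready(b), ready(d)}
optimal plan length = 2; 2 > 1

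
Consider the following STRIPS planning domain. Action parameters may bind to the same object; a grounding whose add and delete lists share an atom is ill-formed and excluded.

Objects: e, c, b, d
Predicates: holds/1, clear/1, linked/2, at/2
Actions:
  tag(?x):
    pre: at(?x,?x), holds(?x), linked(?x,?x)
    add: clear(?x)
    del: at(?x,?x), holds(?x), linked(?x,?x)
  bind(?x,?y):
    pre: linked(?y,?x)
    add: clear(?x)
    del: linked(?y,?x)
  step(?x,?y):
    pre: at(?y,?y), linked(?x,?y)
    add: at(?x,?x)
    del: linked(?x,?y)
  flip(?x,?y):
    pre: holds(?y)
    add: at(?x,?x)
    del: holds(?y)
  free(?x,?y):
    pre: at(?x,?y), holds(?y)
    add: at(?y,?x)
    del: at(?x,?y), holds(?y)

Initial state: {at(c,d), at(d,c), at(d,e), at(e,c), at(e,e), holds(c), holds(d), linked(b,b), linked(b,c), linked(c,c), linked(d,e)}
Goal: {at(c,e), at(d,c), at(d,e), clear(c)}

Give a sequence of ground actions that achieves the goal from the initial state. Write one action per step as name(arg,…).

bind(c,c); free(e,c)

1. bind(c,c)  →  {at(c,d), at(d,c), at(d,e), at(e,c), at(e,e), clear(c), holds(c), holds(d), linked(b,b), linked(b,c), linked(d,e)}
2. free(e,c)  →  {at(c,d), at(c,e), at(d,c), at(d,e), at(e,e), clear(c), holds(d), linked(b,b), linked(b,c), linked(d,e)}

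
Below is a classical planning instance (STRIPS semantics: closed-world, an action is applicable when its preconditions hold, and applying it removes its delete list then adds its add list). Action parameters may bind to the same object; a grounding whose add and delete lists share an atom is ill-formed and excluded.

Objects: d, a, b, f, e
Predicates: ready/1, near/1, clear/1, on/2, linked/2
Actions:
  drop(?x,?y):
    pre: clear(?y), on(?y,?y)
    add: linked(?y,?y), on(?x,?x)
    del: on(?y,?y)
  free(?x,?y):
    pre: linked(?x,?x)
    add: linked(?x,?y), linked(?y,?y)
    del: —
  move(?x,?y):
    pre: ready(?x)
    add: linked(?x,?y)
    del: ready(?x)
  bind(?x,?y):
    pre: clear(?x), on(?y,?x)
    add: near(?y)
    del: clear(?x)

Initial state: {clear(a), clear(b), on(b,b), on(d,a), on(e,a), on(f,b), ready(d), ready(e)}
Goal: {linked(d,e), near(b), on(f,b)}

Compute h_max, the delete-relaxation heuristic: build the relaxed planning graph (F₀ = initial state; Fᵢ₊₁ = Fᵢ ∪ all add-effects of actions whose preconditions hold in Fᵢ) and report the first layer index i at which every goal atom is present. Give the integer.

F0 = init (8 atoms)
F1 = F0 ∪ {linked(b,b), linked(d,a), linked(d,b), linked(d,d), linked(d,e), linked(d,f), linked(e,a), linked(e,b), linked(e,d), linked(e,e), linked(e,f), near(b), near(d), near(e), near(f), on(a,a), on(d,d), on(e,e), on(f,f)}  (27 atoms)
goal ⊆ F1  ⇒  h_max = 1

1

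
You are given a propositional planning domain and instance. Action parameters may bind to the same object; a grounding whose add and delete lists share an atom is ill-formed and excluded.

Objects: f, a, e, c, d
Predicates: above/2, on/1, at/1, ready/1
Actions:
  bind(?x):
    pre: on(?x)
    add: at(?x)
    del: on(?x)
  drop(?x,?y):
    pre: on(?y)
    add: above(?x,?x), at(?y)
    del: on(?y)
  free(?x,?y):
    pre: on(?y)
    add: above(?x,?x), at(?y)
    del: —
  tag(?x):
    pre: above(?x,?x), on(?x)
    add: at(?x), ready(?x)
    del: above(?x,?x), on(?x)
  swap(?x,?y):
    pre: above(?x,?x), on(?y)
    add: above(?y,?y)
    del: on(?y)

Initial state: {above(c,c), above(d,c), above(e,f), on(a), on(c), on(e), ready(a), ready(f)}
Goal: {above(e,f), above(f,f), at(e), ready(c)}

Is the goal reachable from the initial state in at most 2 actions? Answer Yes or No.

1. drop(f,e)  →  {above(c,c), above(d,c), above(e,f), above(f,f), at(e), on(a), on(c), ready(a), ready(f)}
2. tag(c)  →  {above(d,c), above(e,f), above(f,f), at(c), at(e), on(a), ready(a), ready(c), ready(f)}
optimal plan length = 2; 2 ≤ 2

Yes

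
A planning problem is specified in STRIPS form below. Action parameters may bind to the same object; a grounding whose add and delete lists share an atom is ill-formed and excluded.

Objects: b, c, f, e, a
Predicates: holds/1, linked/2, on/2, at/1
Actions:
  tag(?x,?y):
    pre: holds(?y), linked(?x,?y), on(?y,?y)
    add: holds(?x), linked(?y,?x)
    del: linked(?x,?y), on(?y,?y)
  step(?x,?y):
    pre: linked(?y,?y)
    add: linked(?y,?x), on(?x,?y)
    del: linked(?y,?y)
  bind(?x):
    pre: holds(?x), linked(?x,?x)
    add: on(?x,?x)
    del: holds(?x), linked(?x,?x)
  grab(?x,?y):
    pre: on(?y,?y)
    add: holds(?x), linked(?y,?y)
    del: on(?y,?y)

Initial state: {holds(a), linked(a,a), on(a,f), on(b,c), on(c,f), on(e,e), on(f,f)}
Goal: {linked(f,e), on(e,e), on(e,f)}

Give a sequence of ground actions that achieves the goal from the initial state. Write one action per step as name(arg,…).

1. grab(b,f)  →  {holds(a), holds(b), linked(a,a), linked(f,f), on(a,f), on(b,c), on(c,f), on(e,e)}
2. step(e,f)  →  {holds(a), holds(b), linked(a,a), linked(f,e), on(a,f), on(b,c), on(c,f), on(e,e), on(e,f)}

grab(b,f); step(e,f)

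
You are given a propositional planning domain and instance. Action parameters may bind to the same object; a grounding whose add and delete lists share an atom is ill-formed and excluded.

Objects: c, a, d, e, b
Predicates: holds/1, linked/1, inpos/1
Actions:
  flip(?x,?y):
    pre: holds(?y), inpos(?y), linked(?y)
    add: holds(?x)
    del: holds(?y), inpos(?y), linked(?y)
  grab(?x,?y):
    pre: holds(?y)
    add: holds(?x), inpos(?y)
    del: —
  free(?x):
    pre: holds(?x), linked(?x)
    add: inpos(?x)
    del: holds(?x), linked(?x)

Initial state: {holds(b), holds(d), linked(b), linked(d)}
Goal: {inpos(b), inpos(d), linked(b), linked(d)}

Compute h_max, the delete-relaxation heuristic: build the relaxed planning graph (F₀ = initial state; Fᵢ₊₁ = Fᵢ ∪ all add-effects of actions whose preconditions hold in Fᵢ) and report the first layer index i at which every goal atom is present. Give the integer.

1

F0 = init (4 atoms)
F1 = F0 ∪ {holds(a), holds(c), holds(e), inpos(b), inpos(d)}  (9 atoms)
goal ⊆ F1  ⇒  h_max = 1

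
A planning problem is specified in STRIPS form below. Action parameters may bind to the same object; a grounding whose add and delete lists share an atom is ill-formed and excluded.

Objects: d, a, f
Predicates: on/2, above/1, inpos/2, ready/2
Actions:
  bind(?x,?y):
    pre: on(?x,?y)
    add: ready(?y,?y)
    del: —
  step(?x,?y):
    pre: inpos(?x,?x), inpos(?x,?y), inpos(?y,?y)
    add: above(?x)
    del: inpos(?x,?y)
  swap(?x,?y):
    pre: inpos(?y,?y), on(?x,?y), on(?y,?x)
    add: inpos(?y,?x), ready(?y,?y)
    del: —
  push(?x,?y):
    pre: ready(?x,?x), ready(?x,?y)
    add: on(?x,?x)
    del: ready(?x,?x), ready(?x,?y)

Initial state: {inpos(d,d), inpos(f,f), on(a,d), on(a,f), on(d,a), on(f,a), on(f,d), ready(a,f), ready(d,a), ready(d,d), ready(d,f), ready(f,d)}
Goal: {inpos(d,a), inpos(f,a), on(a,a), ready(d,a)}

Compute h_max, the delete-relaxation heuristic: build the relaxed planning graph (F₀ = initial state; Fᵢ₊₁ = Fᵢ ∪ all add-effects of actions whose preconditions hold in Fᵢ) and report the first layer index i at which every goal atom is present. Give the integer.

2

F0 = init (12 atoms)
F1 = F0 ∪ {above(d), above(f), inpos(d,a), inpos(f,a), on(d,d), ready(a,a), ready(f,f)}  (19 atoms)
F2 = F1 ∪ {on(a,a), on(f,f)}  (21 atoms)
goal ⊆ F2  ⇒  h_max = 2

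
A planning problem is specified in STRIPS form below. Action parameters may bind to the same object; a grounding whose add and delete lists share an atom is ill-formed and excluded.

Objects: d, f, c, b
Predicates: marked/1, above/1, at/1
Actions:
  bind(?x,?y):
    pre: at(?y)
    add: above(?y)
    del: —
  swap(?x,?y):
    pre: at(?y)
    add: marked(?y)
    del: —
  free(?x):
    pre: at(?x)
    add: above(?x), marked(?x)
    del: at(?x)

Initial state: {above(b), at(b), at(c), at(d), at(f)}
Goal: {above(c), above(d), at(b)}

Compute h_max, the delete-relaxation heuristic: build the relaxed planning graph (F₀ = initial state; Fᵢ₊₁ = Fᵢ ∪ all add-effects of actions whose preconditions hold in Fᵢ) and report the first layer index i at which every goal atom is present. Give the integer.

F0 = init (5 atoms)
F1 = F0 ∪ {above(c), above(d), above(f), marked(b), marked(c), marked(d), marked(f)}  (12 atoms)
goal ⊆ F1  ⇒  h_max = 1

1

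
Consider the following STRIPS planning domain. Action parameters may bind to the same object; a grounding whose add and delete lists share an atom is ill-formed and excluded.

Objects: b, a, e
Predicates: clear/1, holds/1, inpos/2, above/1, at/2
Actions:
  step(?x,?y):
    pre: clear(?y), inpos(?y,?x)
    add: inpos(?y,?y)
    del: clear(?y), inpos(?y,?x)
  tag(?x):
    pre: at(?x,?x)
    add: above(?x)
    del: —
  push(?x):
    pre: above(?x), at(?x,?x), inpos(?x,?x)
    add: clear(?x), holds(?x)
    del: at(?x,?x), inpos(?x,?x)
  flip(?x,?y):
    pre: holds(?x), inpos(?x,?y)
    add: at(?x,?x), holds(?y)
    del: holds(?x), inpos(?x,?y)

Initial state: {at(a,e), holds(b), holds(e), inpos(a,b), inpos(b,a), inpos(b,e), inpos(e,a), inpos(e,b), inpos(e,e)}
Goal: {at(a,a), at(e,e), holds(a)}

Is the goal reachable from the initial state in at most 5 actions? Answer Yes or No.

Yes

1. flip(b,a)  →  {at(a,e), at(b,b), holds(a), holds(e), inpos(a,b), inpos(b,e), inpos(e,a), inpos(e,b), inpos(e,e)}
2. flip(a,b)  →  {at(a,a), at(a,e), at(b,b), holds(b), holds(e), inpos(b,e), inpos(e,a), inpos(e,b), inpos(e,e)}
3. flip(e,a)  →  {at(a,a), at(a,e), at(b,b), at(e,e), holds(a), holds(b), inpos(b,e), inpos(e,b), inpos(e,e)}
optimal plan length = 3; 3 ≤ 5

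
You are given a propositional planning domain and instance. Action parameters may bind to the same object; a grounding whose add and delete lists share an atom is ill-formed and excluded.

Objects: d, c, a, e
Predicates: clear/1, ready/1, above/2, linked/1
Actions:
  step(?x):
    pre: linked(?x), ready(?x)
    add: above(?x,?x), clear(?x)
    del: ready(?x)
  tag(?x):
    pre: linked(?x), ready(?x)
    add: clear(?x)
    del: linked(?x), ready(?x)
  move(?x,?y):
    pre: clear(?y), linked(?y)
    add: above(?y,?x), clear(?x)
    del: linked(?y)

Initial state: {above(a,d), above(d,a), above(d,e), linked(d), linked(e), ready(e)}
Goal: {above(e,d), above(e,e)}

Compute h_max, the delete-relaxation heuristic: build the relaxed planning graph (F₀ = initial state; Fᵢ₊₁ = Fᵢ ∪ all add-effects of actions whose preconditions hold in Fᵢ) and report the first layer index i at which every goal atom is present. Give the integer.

F0 = init (6 atoms)
F1 = F0 ∪ {above(e,e), clear(e)}  (8 atoms)
F2 = F1 ∪ {above(e,a), above(e,c), above(e,d), clear(a), clear(c), clear(d)}  (14 atoms)
goal ⊆ F2  ⇒  h_max = 2

2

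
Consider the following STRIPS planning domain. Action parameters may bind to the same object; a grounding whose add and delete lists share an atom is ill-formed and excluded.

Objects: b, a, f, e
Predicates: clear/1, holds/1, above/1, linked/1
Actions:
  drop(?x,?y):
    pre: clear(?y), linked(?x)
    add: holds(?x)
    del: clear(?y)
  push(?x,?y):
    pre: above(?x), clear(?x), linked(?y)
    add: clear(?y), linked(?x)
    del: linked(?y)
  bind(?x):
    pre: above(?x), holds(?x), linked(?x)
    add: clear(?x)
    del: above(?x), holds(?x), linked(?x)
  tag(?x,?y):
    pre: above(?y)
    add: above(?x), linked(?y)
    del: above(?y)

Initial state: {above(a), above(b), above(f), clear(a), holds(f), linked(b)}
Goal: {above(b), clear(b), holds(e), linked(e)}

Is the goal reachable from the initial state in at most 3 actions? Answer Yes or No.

1. push(a,b)  →  {above(a), above(b), above(f), clear(a), clear(b), holds(f), linked(a)}
2. tag(e,b)  →  {above(a), above(e), above(f), clear(a), clear(b), holds(f), linked(a), linked(b)}
3. tag(b,e)  →  {above(a), above(b), above(f), clear(a), clear(b), holds(f), linked(a), linked(b), linked(e)}
4. drop(e,a)  →  {above(a), above(b), above(f), clear(b), holds(e), holds(f), linked(a), linked(b), linked(e)}
optimal plan length = 4; 4 > 3

No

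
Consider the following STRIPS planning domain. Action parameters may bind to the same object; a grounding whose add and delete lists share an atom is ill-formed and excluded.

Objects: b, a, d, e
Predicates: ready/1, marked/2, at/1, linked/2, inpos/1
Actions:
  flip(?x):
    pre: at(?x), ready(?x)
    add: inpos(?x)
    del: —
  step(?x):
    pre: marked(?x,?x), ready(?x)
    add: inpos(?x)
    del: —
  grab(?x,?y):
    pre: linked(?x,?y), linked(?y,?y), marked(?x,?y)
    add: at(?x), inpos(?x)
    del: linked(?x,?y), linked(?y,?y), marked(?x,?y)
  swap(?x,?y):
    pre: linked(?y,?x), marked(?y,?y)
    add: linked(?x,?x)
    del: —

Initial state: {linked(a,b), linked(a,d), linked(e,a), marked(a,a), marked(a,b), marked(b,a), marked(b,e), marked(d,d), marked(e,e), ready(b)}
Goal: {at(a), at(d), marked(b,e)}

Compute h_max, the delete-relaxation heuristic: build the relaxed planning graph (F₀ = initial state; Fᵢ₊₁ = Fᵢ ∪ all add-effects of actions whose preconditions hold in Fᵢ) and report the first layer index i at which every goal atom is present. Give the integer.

2

F0 = init (10 atoms)
F1 = F0 ∪ {linked(a,a), linked(b,b), linked(d,d)}  (13 atoms)
F2 = F1 ∪ {at(a), at(d), inpos(a), inpos(d)}  (17 atoms)
goal ⊆ F2  ⇒  h_max = 2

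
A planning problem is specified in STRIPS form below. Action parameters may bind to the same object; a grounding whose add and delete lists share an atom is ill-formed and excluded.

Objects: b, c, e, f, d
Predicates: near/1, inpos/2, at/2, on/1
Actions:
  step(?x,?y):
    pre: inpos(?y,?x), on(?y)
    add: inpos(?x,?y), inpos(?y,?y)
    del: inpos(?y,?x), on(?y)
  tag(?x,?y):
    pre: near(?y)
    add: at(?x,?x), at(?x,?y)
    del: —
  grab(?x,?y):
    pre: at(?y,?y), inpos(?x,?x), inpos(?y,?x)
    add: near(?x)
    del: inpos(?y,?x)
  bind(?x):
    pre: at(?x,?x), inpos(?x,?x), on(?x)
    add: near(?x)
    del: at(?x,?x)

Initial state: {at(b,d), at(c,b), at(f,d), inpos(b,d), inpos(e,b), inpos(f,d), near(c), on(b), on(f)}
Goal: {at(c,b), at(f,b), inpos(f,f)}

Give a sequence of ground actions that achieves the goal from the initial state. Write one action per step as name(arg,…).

step(d,b); step(d,f); tag(b,c); grab(b,b); tag(f,b)

1. step(d,b)  →  {at(b,d), at(c,b), at(f,d), inpos(b,b), inpos(d,b), inpos(e,b), inpos(f,d), near(c), on(f)}
2. step(d,f)  →  {at(b,d), at(c,b), at(f,d), inpos(b,b), inpos(d,b), inpos(d,f), inpos(e,b), inpos(f,f), near(c)}
3. tag(b,c)  →  {at(b,b), at(b,c), at(b,d), at(c,b), at(f,d), inpos(b,b), inpos(d,b), inpos(d,f), inpos(e,b), inpos(f,f), near(c)}
4. grab(b,b)  →  {at(b,b), at(b,c), at(b,d), at(c,b), at(f,d), inpos(d,b), inpos(d,f), inpos(e,b), inpos(f,f), near(b), near(c)}
5. tag(f,b)  →  {at(b,b), at(b,c), at(b,d), at(c,b), at(f,b), at(f,d), at(f,f), inpos(d,b), inpos(d,f), inpos(e,b), inpos(f,f), near(b), near(c)}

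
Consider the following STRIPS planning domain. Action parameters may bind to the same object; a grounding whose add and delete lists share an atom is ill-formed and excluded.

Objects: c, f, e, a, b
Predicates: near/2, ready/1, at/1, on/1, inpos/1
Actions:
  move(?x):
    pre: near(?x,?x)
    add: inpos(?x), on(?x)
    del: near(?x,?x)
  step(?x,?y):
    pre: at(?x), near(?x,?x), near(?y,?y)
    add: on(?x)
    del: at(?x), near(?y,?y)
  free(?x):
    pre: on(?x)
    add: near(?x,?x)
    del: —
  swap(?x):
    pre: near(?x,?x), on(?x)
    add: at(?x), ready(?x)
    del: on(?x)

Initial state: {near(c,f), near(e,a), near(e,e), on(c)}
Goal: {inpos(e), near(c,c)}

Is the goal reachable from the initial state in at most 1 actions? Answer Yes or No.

No

1. move(e)  →  {inpos(e), near(c,f), near(e,a), on(c), on(e)}
2. free(c)  →  {inpos(e), near(c,c), near(c,f), near(e,a), on(c), on(e)}
optimal plan length = 2; 2 > 1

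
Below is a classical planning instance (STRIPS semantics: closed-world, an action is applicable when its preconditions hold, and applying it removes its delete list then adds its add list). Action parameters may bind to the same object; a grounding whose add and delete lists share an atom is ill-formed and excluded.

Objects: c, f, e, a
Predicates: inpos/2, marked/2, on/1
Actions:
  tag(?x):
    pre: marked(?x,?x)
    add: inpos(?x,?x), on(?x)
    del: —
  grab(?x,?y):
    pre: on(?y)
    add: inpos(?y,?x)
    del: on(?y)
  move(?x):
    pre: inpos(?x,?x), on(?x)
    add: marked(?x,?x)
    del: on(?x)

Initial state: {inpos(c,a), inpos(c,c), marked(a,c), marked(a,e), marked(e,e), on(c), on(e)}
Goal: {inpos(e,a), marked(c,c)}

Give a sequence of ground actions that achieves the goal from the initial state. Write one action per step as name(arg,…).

1. grab(a,e)  →  {inpos(c,a), inpos(c,c), inpos(e,a), marked(a,c), marked(a,e), marked(e,e), on(c)}
2. move(c)  →  {inpos(c,a), inpos(c,c), inpos(e,a), marked(a,c), marked(a,e), marked(c,c), marked(e,e)}

grab(a,e); move(c)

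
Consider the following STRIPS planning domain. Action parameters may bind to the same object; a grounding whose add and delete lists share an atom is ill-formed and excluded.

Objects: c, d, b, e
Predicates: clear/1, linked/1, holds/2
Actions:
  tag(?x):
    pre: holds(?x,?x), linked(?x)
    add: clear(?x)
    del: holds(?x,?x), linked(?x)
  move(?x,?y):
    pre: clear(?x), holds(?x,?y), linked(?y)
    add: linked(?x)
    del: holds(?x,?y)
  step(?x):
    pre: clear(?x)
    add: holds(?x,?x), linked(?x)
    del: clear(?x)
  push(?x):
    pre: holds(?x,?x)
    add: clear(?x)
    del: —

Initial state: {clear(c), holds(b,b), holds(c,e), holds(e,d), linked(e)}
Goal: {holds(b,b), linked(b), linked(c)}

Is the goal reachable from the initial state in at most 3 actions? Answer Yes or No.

Yes

1. move(c,e)  →  {clear(c), holds(b,b), holds(e,d), linked(c), linked(e)}
2. push(b)  →  {clear(b), clear(c), holds(b,b), holds(e,d), linked(c), linked(e)}
3. step(b)  →  {clear(c), holds(b,b), holds(e,d), linked(b), linked(c), linked(e)}
optimal plan length = 3; 3 ≤ 3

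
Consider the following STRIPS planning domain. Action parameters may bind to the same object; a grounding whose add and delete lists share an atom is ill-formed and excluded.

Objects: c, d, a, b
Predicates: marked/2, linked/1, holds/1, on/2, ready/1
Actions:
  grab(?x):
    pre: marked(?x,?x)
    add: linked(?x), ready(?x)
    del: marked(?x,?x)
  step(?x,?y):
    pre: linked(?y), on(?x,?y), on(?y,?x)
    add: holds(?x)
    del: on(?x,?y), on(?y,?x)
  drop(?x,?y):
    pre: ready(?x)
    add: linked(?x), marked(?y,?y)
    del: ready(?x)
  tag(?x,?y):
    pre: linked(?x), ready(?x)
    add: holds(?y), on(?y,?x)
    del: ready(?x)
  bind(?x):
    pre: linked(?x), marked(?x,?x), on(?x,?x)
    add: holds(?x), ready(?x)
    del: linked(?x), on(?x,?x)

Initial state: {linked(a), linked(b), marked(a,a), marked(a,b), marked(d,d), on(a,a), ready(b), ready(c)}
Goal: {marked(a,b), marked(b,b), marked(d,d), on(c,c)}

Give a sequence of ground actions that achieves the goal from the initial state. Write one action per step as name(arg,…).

1. drop(c,c)  →  {linked(a), linked(b), linked(c), marked(a,a), marked(a,b), marked(c,c), marked(d,d), on(a,a), ready(b)}
2. grab(c)  →  {linked(a), linked(b), linked(c), marked(a,a), marked(a,b), marked(d,d), on(a,a), ready(b), ready(c)}
3. drop(b,b)  →  {linked(a), linked(b), linked(c), marked(a,a), marked(a,b), marked(b,b), marked(d,d), on(a,a), ready(c)}
4. tag(c,c)  →  {holds(c), linked(a), linked(b), linked(c), marked(a,a), marked(a,b), marked(b,b), marked(d,d), on(a,a), on(c,c)}

drop(c,c); grab(c); drop(b,b); tag(c,c)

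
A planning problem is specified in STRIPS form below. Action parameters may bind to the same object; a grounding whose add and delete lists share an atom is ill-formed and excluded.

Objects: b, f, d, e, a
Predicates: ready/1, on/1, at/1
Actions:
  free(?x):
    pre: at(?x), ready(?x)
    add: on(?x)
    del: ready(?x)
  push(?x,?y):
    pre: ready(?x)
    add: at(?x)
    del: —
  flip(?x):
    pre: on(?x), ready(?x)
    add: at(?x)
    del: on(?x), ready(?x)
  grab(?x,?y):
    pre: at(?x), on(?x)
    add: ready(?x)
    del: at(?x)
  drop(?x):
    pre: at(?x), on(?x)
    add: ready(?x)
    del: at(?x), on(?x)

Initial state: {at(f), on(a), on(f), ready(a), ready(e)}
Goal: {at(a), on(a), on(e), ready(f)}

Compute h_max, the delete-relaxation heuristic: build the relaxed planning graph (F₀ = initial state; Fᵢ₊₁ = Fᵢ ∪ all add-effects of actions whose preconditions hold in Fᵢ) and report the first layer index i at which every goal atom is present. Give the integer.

2

F0 = init (5 atoms)
F1 = F0 ∪ {at(a), at(e), ready(f)}  (8 atoms)
F2 = F1 ∪ {on(e)}  (9 atoms)
goal ⊆ F2  ⇒  h_max = 2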